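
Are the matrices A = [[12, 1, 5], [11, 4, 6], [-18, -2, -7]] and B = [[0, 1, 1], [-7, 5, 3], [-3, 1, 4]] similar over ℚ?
Two matrices over a field are similar if and only if they have the same invariant factors.

Both A and B have characteristic polynomial (x - 3)^3 and minimal polynomial (x - 3)^3. Computing further, both have invariant factors (x - 3)^3. Hence A and B are similar.

Yes.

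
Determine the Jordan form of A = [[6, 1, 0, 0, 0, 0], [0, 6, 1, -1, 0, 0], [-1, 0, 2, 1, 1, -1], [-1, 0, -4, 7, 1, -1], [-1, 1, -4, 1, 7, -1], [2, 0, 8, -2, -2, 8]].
The characteristic polynomial is det(xI - A) = (x - 6)^6, so the eigenvalues are 6 (algebraic multiplicity 6).

For λ = 6: rank(A - 6I) = 3, rank((A - 6I)^2) = 1, rank((A - 6I)^3) = 0. The eigenspace has dimension 6 - 3 = 3, so there are 3 Jordan blocks; the rank sequence gives block sizes [3, 2, 1].

Assembling the blocks gives the Jordan form J above.

J = [[6, 1, 0, 0, 0, 0], [0, 6, 1, 0, 0, 0], [0, 0, 6, 0, 0, 0], [0, 0, 0, 6, 1, 0], [0, 0, 0, 0, 6, 0], [0, 0, 0, 0, 0, 6]]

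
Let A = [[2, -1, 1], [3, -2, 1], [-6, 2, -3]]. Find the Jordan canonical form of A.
J = [[-1, 1, 0], [0, -1, 0], [0, 0, -1]]

The characteristic polynomial is det(xI - A) = (x + 1)^3, so the eigenvalues are -1 (algebraic multiplicity 3).

For λ = -1: rank(A + I) = 1, rank((A + I)^2) = 0. The eigenspace has dimension 3 - 1 = 2, so there are 2 Jordan blocks; the rank sequence gives block sizes [2, 1].

Assembling the blocks gives the Jordan form J above.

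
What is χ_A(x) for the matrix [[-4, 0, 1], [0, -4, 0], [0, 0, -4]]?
xI - A = [[x + 4, 0, -1], [0, x + 4, 0], [0, 0, x + 4]].

Expanding det(xI - A) along the first row:
det(xI - A) = + (x + 4)·det([[x + 4, 0], [0, x + 4]]) - (0)·det([[0, 0], [0, x + 4]]) + (-1)·det([[0, x + 4], [0, 0]]).

Evaluating gives χ_A(x) = x^3 + 12x^2 + 48x + 64 = (x + 4)^3.

χ_A(x) = (x + 4)^3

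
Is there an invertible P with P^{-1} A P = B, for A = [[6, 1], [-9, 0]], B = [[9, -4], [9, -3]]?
Two matrices over a field are similar if and only if they have the same invariant factors.

Both A and B have characteristic polynomial (x - 3)^2 and minimal polynomial (x - 3)^2. Computing further, both have invariant factors (x - 3)^2. Hence A and B are similar.

Yes.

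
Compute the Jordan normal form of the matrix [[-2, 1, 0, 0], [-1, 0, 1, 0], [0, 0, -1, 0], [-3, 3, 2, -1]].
J = [[-1, 1, 0, 0], [0, -1, 1, 0], [0, 0, -1, 0], [0, 0, 0, -1]]

The characteristic polynomial is det(xI - A) = (x + 1)^4, so the eigenvalues are -1 (algebraic multiplicity 4).

For λ = -1: rank(A + I) = 2, rank((A + I)^2) = 1, rank((A + I)^3) = 0. The eigenspace has dimension 4 - 2 = 2, so there are 2 Jordan blocks; the rank sequence gives block sizes [3, 1].

Assembling the blocks gives the Jordan form J above.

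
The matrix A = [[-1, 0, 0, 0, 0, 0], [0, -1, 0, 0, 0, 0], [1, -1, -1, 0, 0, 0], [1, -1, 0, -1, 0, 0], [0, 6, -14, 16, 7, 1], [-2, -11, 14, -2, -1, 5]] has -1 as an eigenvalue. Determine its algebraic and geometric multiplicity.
The characteristic polynomial is (x - 6)^2(x + 1)^4, so the factor x + 1 appears with exponent 4: the algebraic multiplicity is 4.

rank(A + I) = 3, so the eigenspace has dimension 6 - 3 = 3: the geometric multiplicity is 3.

Since 3 < 4, A is not diagonalizable.

algebraic multiplicity 4, geometric multiplicity 3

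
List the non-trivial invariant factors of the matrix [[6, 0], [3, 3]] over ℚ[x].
The Jordan structure of A has elementary divisors (x - 3), (x - 6). Arranging the block sizes at each eigenvalue in decreasing order and taking row products gives the invariant factors.

Invariant factors (smallest first, each dividing the next): (x - 6)(x - 3).

Check: the last factor (x - 6)(x - 3) is the minimal polynomial, and the product (x - 6)(x - 3) is the characteristic polynomial.

(x - 6)(x - 3)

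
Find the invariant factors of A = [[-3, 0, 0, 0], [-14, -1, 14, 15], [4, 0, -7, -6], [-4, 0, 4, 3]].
x + 3, (x + 1)^2(x + 3)

The Jordan structure of A has elementary divisors (x + 3), (x + 3), (x + 1)^2. Arranging the block sizes at each eigenvalue in decreasing order and taking row products gives the invariant factors.

Invariant factors (smallest first, each dividing the next): x + 3, (x + 1)^2(x + 3).

Check: the last factor (x + 1)^2(x + 3) is the minimal polynomial, and the product (x + 1)^2(x + 3)^2 is the characteristic polynomial.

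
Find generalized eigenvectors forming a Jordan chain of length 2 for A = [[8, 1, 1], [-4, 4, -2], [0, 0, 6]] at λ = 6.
v_1 = [[-1, 3, 0]]^T, v_2 = [[1, -2, 0]]^T

We seek v_1 ∈ ker((A - 6I)^2) \ ker(A - 6I), then set v_{i+1} = (A - 6I) v_i.

One such chain is v_1 = [[-1, 3, 0]]^T, v_2 = [[1, -2, 0]]^T. Check: (A - 6I) v_2 = [[0, 0, 0]]^T = 0.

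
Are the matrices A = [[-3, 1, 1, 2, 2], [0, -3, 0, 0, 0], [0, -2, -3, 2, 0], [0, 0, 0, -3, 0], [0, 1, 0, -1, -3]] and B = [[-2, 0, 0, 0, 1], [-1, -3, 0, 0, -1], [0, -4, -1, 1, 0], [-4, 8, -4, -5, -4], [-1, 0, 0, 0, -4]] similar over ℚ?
Yes.

Two matrices over a field are similar if and only if they have the same invariant factors.

Both A and B have characteristic polynomial (x + 3)^5 and minimal polynomial (x + 3)^2. Computing further, both have invariant factors x + 3, (x + 3)^2, (x + 3)^2. Hence A and B are similar.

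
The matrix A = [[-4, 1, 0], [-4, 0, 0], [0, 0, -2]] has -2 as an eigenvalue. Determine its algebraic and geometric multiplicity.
The characteristic polynomial is (x + 2)^3, so the factor x + 2 appears with exponent 3: the algebraic multiplicity is 3.

rank(A + 2I) = 1, so the eigenspace has dimension 3 - 1 = 2: the geometric multiplicity is 2.

Since 2 < 3, A is not diagonalizable.

algebraic multiplicity 3, geometric multiplicity 2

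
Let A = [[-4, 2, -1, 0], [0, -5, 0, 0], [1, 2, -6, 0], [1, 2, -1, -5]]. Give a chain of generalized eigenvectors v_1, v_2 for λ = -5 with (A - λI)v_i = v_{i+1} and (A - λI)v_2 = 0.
v_1 = [[-3, 1, -2, 0]]^T, v_2 = [[1, 0, 1, 1]]^T

We seek v_1 ∈ ker((A + 5I)^2) \ ker(A + 5I), then set v_{i+1} = (A + 5I) v_i.

One such chain is v_1 = [[-3, 1, -2, 0]]^T, v_2 = [[1, 0, 1, 1]]^T. Check: (A + 5I) v_2 = [[0, 0, 0, 0]]^T = 0.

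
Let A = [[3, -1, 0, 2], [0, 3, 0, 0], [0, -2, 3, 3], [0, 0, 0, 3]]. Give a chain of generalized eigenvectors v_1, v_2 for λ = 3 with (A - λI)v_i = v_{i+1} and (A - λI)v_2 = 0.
We seek v_1 ∈ ker((A - 3I)^2) \ ker(A - 3I), then set v_{i+1} = (A - 3I) v_i.

One such chain is v_1 = [[0, 1, 3, 1]]^T, v_2 = [[1, 0, 1, 0]]^T. Check: (A - 3I) v_2 = [[0, 0, 0, 0]]^T = 0.

v_1 = [[0, 1, 3, 1]]^T, v_2 = [[1, 0, 1, 0]]^T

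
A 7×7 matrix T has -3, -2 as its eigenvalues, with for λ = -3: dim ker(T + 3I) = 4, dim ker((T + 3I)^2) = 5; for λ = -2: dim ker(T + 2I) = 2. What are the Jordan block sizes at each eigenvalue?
Jordan blocks: (-3, 2), (-3, 1), (-3, 1), (-3, 1), (-2, 1), (-2, 1)

λ = -3: successive nullity increments [4, 1] count blocks of size ≥ k; block sizes are [2, 1, 1, 1].
λ = -2: successive nullity increments [2] count blocks of size ≥ k; block sizes are [1, 1].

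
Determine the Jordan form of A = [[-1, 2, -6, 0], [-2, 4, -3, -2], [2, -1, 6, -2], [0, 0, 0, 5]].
J = [[3, 1, 0, 0], [0, 3, 0, 0], [0, 0, 3, 0], [0, 0, 0, 5]]

The characteristic polynomial is det(xI - A) = (x - 5)(x - 3)^3, so the eigenvalues are 3 (algebraic multiplicity 3), 5 (algebraic multiplicity 1).

For λ = 3: rank(A - 3I) = 2, rank((A - 3I)^2) = 1. The eigenspace has dimension 4 - 2 = 2, so there are 2 Jordan blocks; the rank sequence gives block sizes [2, 1].

For λ = 5: algebraic multiplicity 1 gives one 1×1 block.

Assembling the blocks gives the Jordan form J above.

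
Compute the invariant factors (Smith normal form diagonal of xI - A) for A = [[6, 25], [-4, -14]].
(x + 4)^2

The Jordan structure of A has elementary divisors (x + 4)^2. Arranging the block sizes at each eigenvalue in decreasing order and taking row products gives the invariant factors.

Invariant factors (smallest first, each dividing the next): (x + 4)^2.

Check: the last factor (x + 4)^2 is the minimal polynomial, and the product (x + 4)^2 is the characteristic polynomial.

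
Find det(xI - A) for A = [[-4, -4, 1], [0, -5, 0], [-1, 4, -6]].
xI - A = [[x + 4, 4, -1], [0, x + 5, 0], [1, -4, x + 6]].

Expanding det(xI - A) along the first row:
det(xI - A) = + (x + 4)·det([[x + 5, 0], [-4, x + 6]]) - (4)·det([[0, 0], [1, x + 6]]) + (-1)·det([[0, x + 5], [1, -4]]).

Evaluating gives χ_A(x) = x^3 + 15x^2 + 75x + 125 = (x + 5)^3.

χ_A(x) = (x + 5)^3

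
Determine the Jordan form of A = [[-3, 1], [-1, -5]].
J = [[-4, 1], [0, -4]]

The characteristic polynomial is det(xI - A) = (x + 4)^2, so the eigenvalues are -4 (algebraic multiplicity 2).

For λ = -4: rank(A + 4I) = 1, rank((A + 4I)^2) = 0. The eigenspace has dimension 2 - 1 = 1, so there is 1 Jordan block; the rank sequence gives block sizes [2].

Assembling the blocks gives the Jordan form J above.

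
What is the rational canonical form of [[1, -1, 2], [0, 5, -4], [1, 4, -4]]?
The invariant factors of A (the non-unit diagonal entries of the Smith normal form of xI - A over ℚ[x]) are (x - 2)(x^2 - 5), each dividing the next. The characteristic polynomial is their product, (x - 2)(x^2 - 5).

The rational canonical form is the block-diagonal matrix of companion matrices C(f_i):
R = [[0, 0, -10], [1, 0, 5], [0, 1, 2]].

Note the characteristic polynomial does not split into linear factors over ℚ, so A has no Jordan form over ℚ; the rational canonical form exists over any field.

R = [[0, 0, -10], [1, 0, 5], [0, 1, 2]]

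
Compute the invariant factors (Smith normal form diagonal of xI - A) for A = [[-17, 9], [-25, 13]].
(x + 2)^2

The Jordan structure of A has elementary divisors (x + 2)^2. Arranging the block sizes at each eigenvalue in decreasing order and taking row products gives the invariant factors.

Invariant factors (smallest first, each dividing the next): (x + 2)^2.

Check: the last factor (x + 2)^2 is the minimal polynomial, and the product (x + 2)^2 is the characteristic polynomial.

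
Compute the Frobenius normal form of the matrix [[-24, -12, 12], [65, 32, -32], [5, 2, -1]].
R = [[0, 0, 12], [1, 0, -8], [0, 1, 7]]

The invariant factors of A (the non-unit diagonal entries of the Smith normal form of xI - A over ℚ[x]) are (x - 6)(x^2 - x + 2), each dividing the next. The characteristic polynomial is their product, (x - 6)(x^2 - x + 2).

The rational canonical form is the block-diagonal matrix of companion matrices C(f_i):
R = [[0, 0, 12], [1, 0, -8], [0, 1, 7]].

Note the characteristic polynomial does not split into linear factors over ℚ, so A has no Jordan form over ℚ; the rational canonical form exists over any field.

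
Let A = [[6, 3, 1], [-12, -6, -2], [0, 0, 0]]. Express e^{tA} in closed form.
e^{tA} = [[6*t + 1, 3*t, t], [-12*t, 1 - 6*t, -2*t], [0, 0, 1]]

A has Jordan form J = [[0, 1, 0], [0, 0, 0], [0, 0, 0]] with A = PJP^{-1}, so e^{tA} = P e^{tJ} P^{-1}.

For a Jordan block J_k(λ), e^{tJ_k(λ)} = e^{λt} · (I + tN + t^2 N^2/2! + ... + t^{k-1} N^{k-1}/(k-1)!) where N is the nilpotent superdiagonal part.

Assembling the blocks and conjugating back gives the entries of e^{tA} as shown above.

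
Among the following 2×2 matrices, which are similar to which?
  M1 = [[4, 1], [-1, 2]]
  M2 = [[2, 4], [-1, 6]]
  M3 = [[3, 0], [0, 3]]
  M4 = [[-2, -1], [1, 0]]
4 classes: {M1}, {M2}, {M3}, {M4}

Characteristic polynomials: χ_{M1} = (x - 3)^2, χ_{M2} = (x - 4)^2, χ_{M3} = (x - 3)^2, χ_{M4} = (x + 1)^2.

{M1}: invariant factors (x - 3)^2.

{M2}: invariant factors (x - 4)^2.

{M3}: invariant factors x - 3, x - 3.

{M4}: invariant factors (x + 1)^2.

Matrices are similar if and only if their invariant-factor lists agree; the partition into similarity classes is {M1}, {M2}, {M3}, {M4}.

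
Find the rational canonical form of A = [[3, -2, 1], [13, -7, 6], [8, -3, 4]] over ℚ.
The invariant factors of A (the non-unit diagonal entries of the Smith normal form of xI - A over ℚ[x]) are x^3 - x + 5, each dividing the next. The characteristic polynomial is their product, x^3 - x + 5.

The rational canonical form is the block-diagonal matrix of companion matrices C(f_i):
R = [[0, 0, -5], [1, 0, 1], [0, 1, 0]].

Note the characteristic polynomial does not split into linear factors over ℚ, so A has no Jordan form over ℚ; the rational canonical form exists over any field.

R = [[0, 0, -5], [1, 0, 1], [0, 1, 0]]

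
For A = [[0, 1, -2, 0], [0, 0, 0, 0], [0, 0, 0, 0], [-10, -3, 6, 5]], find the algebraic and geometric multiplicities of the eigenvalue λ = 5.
The characteristic polynomial is x^3(x - 5), so the factor x - 5 appears with exponent 1: the algebraic multiplicity is 1.

rank(A - 5I) = 3, so the eigenspace has dimension 4 - 3 = 1: the geometric multiplicity is 1.

algebraic multiplicity 1, geometric multiplicity 1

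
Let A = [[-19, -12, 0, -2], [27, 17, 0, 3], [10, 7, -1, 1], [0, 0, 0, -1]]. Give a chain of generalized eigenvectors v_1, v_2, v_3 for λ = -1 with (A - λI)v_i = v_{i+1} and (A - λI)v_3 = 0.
We seek v_1 ∈ ker((A + I)^3) \ ker((A + I)^2), then set v_{i+1} = (A + I) v_i.

One such chain is v_1 = [[-1, 2, 1, -2]]^T, v_2 = [[-2, 3, 2, 0]]^T, v_3 = [[0, 0, 1, 0]]^T. Check: (A + I) v_3 = [[0, 0, 0, 0]]^T = 0.

v_1 = [[-1, 2, 1, -2]]^T, v_2 = [[-2, 3, 2, 0]]^T, v_3 = [[0, 0, 1, 0]]^T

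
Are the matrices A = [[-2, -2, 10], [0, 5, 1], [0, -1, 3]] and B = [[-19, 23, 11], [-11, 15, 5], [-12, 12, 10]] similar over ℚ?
Two matrices over a field are similar if and only if they have the same invariant factors.

Both A and B have characteristic polynomial (x - 4)^2(x + 2) and minimal polynomial (x - 4)^2(x + 2). Computing further, both have invariant factors (x - 4)^2(x + 2). Hence A and B are similar.

Yes.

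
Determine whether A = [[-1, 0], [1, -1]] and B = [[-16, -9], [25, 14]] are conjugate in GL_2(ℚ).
Two matrices over a field are similar if and only if they have the same invariant factors.

Both A and B have characteristic polynomial (x + 1)^2 and minimal polynomial (x + 1)^2. Computing further, both have invariant factors (x + 1)^2. Hence A and B are similar.

Yes.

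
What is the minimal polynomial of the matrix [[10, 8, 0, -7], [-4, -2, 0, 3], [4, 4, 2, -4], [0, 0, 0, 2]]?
The characteristic polynomial factors as (x - 6)(x - 2)^3. The minimal polynomial is ∏(x - λ)^{k_λ} where k_λ is the size of the largest Jordan block at λ.

For λ = 2: rank(A - 2I) = 2, and the largest Jordan block has size 2 (the smallest k with rank((A - 2I)^k) = rank((A - 2I)^(k+1))).
For λ = 6: rank(A - 6I) = 3, and the largest Jordan block has size 1 (the smallest k with rank((A - 6I)^k) = rank((A - 6I)^(k+1))).

So m_A(x) = (x - 6)(x - 2)^2.

m_A(x) = (x - 6)(x - 2)^2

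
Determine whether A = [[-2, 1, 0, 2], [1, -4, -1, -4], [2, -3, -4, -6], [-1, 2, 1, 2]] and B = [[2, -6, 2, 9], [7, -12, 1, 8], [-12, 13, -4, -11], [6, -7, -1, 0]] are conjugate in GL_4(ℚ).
trace(A) = -8 but trace(B) = -14. The trace is a similarity invariant, so A and B are not similar.

No.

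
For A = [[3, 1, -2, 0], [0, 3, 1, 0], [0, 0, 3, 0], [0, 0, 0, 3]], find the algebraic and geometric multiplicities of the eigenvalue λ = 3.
The characteristic polynomial is (x - 3)^4, so the factor x - 3 appears with exponent 4: the algebraic multiplicity is 4.

rank(A - 3I) = 2, so the eigenspace has dimension 4 - 2 = 2: the geometric multiplicity is 2.

Since 2 < 4, A is not diagonalizable.

algebraic multiplicity 4, geometric multiplicity 2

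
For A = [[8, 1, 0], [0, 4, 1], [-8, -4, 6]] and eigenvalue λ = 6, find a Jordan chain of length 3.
v_1 = [[0, 0, 1]]^T, v_2 = [[0, 1, 0]]^T, v_3 = [[1, -2, -4]]^T

We seek v_1 ∈ ker((A - 6I)^3) \ ker((A - 6I)^2), then set v_{i+1} = (A - 6I) v_i.

One such chain is v_1 = [[0, 0, 1]]^T, v_2 = [[0, 1, 0]]^T, v_3 = [[1, -2, -4]]^T. Check: (A - 6I) v_3 = [[0, 0, 0]]^T = 0.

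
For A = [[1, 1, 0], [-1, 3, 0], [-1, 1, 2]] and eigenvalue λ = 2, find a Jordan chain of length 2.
We seek v_1 ∈ ker((A - 2I)^2) \ ker(A - 2I), then set v_{i+1} = (A - 2I) v_i.

One such chain is v_1 = [[0, 1, 0]]^T, v_2 = [[1, 1, 1]]^T. Check: (A - 2I) v_2 = [[0, 0, 0]]^T = 0.

v_1 = [[0, 1, 0]]^T, v_2 = [[1, 1, 1]]^T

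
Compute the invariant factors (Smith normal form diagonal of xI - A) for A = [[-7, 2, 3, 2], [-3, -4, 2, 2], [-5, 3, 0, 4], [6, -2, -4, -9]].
x + 5, (x + 5)^3

The Jordan structure of A has elementary divisors (x + 5)^3, (x + 5). Arranging the block sizes at each eigenvalue in decreasing order and taking row products gives the invariant factors.

Invariant factors (smallest first, each dividing the next): x + 5, (x + 5)^3.

Check: the last factor (x + 5)^3 is the minimal polynomial, and the product (x + 5)^4 is the characteristic polynomial.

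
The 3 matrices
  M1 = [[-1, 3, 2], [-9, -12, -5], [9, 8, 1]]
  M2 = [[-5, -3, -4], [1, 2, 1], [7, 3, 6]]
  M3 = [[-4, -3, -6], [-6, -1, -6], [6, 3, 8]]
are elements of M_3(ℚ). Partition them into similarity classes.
Characteristic polynomials: χ_{M1} = (x + 4)^3, χ_{M2} = (x - 2)^2(x + 1), χ_{M3} = (x - 2)^2(x + 1).

{M1}: invariant factors (x + 4)^3.

{M2}: invariant factors (x - 2)^2(x + 1).

{M3}: invariant factors x - 2, (x - 2)(x + 1).

Matrices are similar if and only if their invariant-factor lists agree; the partition into similarity classes is {M1}, {M2}, {M3}.

3 classes: {M1}, {M2}, {M3}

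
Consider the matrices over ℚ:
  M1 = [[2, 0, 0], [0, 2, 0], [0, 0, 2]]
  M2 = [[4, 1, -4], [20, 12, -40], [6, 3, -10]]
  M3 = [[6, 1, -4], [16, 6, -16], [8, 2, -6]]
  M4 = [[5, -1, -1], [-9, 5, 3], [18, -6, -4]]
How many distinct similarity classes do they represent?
2 classes: {M1}, {M2, M3, M4}

Characteristic polynomials: χ_{M1} = (x - 2)^3, χ_{M2} = (x - 2)^3, χ_{M3} = (x - 2)^3, χ_{M4} = (x - 2)^3.

{M1}: invariant factors x - 2, x - 2, x - 2.

{M2, M3, M4}: invariant factors x - 2, (x - 2)^2.

Matrices are similar if and only if their invariant-factor lists agree; the partition into similarity classes is {M1}, {M2, M3, M4}.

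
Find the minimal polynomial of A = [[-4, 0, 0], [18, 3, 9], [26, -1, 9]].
The characteristic polynomial factors as (x - 6)^2(x + 4). The minimal polynomial is ∏(x - λ)^{k_λ} where k_λ is the size of the largest Jordan block at λ.

For λ = -4: rank(A + 4I) = 2, and the largest Jordan block has size 1 (the smallest k with rank((A + 4I)^k) = rank((A + 4I)^(k+1))).
For λ = 6: rank(A - 6I) = 2, and the largest Jordan block has size 2 (the smallest k with rank((A - 6I)^k) = rank((A - 6I)^(k+1))).

So m_A(x) = (x - 6)^2(x + 4).

m_A(x) = (x - 6)^2(x + 4)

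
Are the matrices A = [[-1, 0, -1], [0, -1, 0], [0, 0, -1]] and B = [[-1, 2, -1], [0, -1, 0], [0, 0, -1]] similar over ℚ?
Two matrices over a field are similar if and only if they have the same invariant factors.

Both A and B have characteristic polynomial (x + 1)^3 and minimal polynomial (x + 1)^2. Computing further, both have invariant factors x + 1, (x + 1)^2. Hence A and B are similar.

Yes.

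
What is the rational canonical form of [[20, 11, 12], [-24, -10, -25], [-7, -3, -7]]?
R = [[0, 0, 1], [1, 0, -3], [0, 1, 3]]

The invariant factors of A (the non-unit diagonal entries of the Smith normal form of xI - A over ℚ[x]) are (x - 1)^3, each dividing the next. The characteristic polynomial is their product, (x - 1)^3.

The rational canonical form is the block-diagonal matrix of companion matrices C(f_i):
R = [[0, 0, 1], [1, 0, -3], [0, 1, 3]].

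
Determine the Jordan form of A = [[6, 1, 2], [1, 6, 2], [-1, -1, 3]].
J = [[5, 1, 0], [0, 5, 0], [0, 0, 5]]

The characteristic polynomial is det(xI - A) = (x - 5)^3, so the eigenvalues are 5 (algebraic multiplicity 3).

For λ = 5: rank(A - 5I) = 1, rank((A - 5I)^2) = 0. The eigenspace has dimension 3 - 1 = 2, so there are 2 Jordan blocks; the rank sequence gives block sizes [2, 1].

Assembling the blocks gives the Jordan form J above.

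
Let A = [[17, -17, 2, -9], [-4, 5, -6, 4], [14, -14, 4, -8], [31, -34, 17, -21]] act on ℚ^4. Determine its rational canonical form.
R = [[0, 0, 0, -10], [1, 0, 0, -8], [0, 1, 0, 2], [0, 0, 1, 5]]

The invariant factors of A (the non-unit diagonal entries of the Smith normal form of xI - A over ℚ[x]) are (x - 5)(x^3 - 2x - 2), each dividing the next. The characteristic polynomial is their product, (x - 5)(x^3 - 2x - 2).

The rational canonical form is the block-diagonal matrix of companion matrices C(f_i):
R = [[0, 0, 0, -10], [1, 0, 0, -8], [0, 1, 0, 2], [0, 0, 1, 5]].

Note the characteristic polynomial does not split into linear factors over ℚ, so A has no Jordan form over ℚ; the rational canonical form exists over any field.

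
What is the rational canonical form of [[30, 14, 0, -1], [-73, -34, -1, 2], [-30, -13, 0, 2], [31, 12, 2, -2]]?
The invariant factors of A (the non-unit diagonal entries of the Smith normal form of xI - A over ℚ[x]) are (x - 1)^2(x + 3)(x + 5), each dividing the next. The characteristic polynomial is their product, (x - 1)^2(x + 3)(x + 5).

The rational canonical form is the block-diagonal matrix of companion matrices C(f_i):
R = [[0, 0, 0, -15], [1, 0, 0, 22], [0, 1, 0, 0], [0, 0, 1, -6]].

R = [[0, 0, 0, -15], [1, 0, 0, 22], [0, 1, 0, 0], [0, 0, 1, -6]]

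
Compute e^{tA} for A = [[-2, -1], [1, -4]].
e^{tA} = [[(t + 1)*e^{-3*t}, -t*e^{-3*t}], [t*e^{-3*t}, (1 - t)*e^{-3*t}]]

A has Jordan form J = [[-3, 1], [0, -3]] with A = PJP^{-1}, so e^{tA} = P e^{tJ} P^{-1}.

For a Jordan block J_k(λ), e^{tJ_k(λ)} = e^{λt} · (I + tN + t^2 N^2/2! + ... + t^{k-1} N^{k-1}/(k-1)!) where N is the nilpotent superdiagonal part.

Assembling the blocks and conjugating back gives the entries of e^{tA} as shown above.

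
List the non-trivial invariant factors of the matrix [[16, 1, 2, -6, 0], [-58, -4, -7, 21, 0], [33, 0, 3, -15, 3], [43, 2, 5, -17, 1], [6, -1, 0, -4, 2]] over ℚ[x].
The Jordan structure of A has elementary divisors x^3, x^2. Arranging the block sizes at each eigenvalue in decreasing order and taking row products gives the invariant factors.

Invariant factors (smallest first, each dividing the next): x^2, x^3.

Check: the last factor x^3 is the minimal polynomial, and the product x^5 is the characteristic polynomial.

x^2, x^3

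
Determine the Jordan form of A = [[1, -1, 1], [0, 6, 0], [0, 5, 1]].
The characteristic polynomial is det(xI - A) = (x - 6)(x - 1)^2, so the eigenvalues are 1 (algebraic multiplicity 2), 6 (algebraic multiplicity 1).

For λ = 1: rank(A - I) = 2, rank((A - I)^2) = 1. The eigenspace has dimension 3 - 2 = 1, so there is 1 Jordan block; the rank sequence gives block sizes [2].

For λ = 6: algebraic multiplicity 1 gives one 1×1 block.

Assembling the blocks gives the Jordan form J above.

J = [[1, 1, 0], [0, 1, 0], [0, 0, 6]]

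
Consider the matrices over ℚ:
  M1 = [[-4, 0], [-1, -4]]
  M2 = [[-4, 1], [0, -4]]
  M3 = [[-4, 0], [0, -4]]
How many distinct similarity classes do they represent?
2 classes: {M1, M2}, {M3}

Characteristic polynomials: χ_{M1} = (x + 4)^2, χ_{M2} = (x + 4)^2, χ_{M3} = (x + 4)^2.

{M1, M2}: invariant factors (x + 4)^2.

{M3}: invariant factors x + 4, x + 4.

Matrices are similar if and only if their invariant-factor lists agree; the partition into similarity classes is {M1, M2}, {M3}.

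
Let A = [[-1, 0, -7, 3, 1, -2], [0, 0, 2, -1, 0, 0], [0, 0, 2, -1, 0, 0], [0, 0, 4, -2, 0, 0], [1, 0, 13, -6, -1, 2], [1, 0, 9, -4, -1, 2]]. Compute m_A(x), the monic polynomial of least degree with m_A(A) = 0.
The characteristic polynomial factors as x^6. The minimal polynomial is ∏(x - λ)^{k_λ} where k_λ is the size of the largest Jordan block at λ.

For λ = 0: rank(A) = 2, and the largest Jordan block has size 2 (the smallest k with rank(A^k) = rank(A^(k+1))).

So m_A(x) = x^2.

m_A(x) = x^2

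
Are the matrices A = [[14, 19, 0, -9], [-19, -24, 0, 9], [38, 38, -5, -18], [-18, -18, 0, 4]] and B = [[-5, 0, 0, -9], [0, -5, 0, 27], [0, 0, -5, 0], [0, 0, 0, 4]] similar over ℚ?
Both have characteristic polynomial (x - 4)(x + 5)^3, but the minimal polynomial of A is (x - 4)(x + 5)^2 while the minimal polynomial of B is (x - 4)(x + 5). The minimal polynomial is a similarity invariant, so A and B are not similar.

No.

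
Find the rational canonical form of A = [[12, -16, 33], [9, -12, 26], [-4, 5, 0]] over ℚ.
R = [[0, 0, 5], [1, 0, -2], [0, 1, 0]]

The invariant factors of A (the non-unit diagonal entries of the Smith normal form of xI - A over ℚ[x]) are x^3 + 2x - 5, each dividing the next. The characteristic polynomial is their product, x^3 + 2x - 5.

The rational canonical form is the block-diagonal matrix of companion matrices C(f_i):
R = [[0, 0, 5], [1, 0, -2], [0, 1, 0]].

Note the characteristic polynomial does not split into linear factors over ℚ, so A has no Jordan form over ℚ; the rational canonical form exists over any field.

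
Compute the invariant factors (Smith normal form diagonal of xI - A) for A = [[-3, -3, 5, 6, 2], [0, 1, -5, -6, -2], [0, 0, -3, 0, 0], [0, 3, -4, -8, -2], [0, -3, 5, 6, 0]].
x + 2, (x + 2)(x + 3)^3

The Jordan structure of A has elementary divisors (x + 3)^3, (x + 2), (x + 2). Arranging the block sizes at each eigenvalue in decreasing order and taking row products gives the invariant factors.

Invariant factors (smallest first, each dividing the next): x + 2, (x + 2)(x + 3)^3.

Check: the last factor (x + 2)(x + 3)^3 is the minimal polynomial, and the product (x + 2)^2(x + 3)^3 is the characteristic polynomial.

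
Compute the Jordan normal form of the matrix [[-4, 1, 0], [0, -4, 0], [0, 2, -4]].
J = [[-4, 1, 0], [0, -4, 0], [0, 0, -4]]

The characteristic polynomial is det(xI - A) = (x + 4)^3, so the eigenvalues are -4 (algebraic multiplicity 3).

For λ = -4: rank(A + 4I) = 1, rank((A + 4I)^2) = 0. The eigenspace has dimension 3 - 1 = 2, so there are 2 Jordan blocks; the rank sequence gives block sizes [2, 1].

Assembling the blocks gives the Jordan form J above.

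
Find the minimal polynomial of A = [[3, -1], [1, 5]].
The characteristic polynomial factors as (x - 4)^2. The minimal polynomial is ∏(x - λ)^{k_λ} where k_λ is the size of the largest Jordan block at λ.

For λ = 4: rank(A - 4I) = 1, and the largest Jordan block has size 2 (the smallest k with rank((A - 4I)^k) = rank((A - 4I)^(k+1))).

So m_A(x) = (x - 4)^2.

m_A(x) = (x - 4)^2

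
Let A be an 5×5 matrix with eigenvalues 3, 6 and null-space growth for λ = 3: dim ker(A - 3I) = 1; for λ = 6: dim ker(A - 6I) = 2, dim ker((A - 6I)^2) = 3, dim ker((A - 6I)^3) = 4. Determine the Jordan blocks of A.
λ = 3: successive nullity increments [1] count blocks of size ≥ k; block sizes are [1].
λ = 6: successive nullity increments [2, 1, 1] count blocks of size ≥ k; block sizes are [3, 1].

Jordan blocks: (3, 1), (6, 3), (6, 1)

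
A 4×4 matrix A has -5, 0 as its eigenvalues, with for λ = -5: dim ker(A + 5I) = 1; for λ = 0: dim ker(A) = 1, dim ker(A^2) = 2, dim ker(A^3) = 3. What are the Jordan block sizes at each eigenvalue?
λ = -5: successive nullity increments [1] count blocks of size ≥ k; block sizes are [1].
λ = 0: successive nullity increments [1, 1, 1] count blocks of size ≥ k; block sizes are [3].

Jordan blocks: (-5, 1), (0, 3)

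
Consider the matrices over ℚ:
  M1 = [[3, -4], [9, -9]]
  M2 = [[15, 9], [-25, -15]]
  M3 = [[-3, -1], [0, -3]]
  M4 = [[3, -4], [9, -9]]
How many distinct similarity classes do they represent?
2 classes: {M1, M3, M4}, {M2}

Characteristic polynomials: χ_{M1} = (x + 3)^2, χ_{M2} = x^2, χ_{M3} = (x + 3)^2, χ_{M4} = (x + 3)^2.

{M1, M3, M4}: invariant factors (x + 3)^2.

{M2}: invariant factors x^2.

Matrices are similar if and only if their invariant-factor lists agree; the partition into similarity classes is {M1, M3, M4}, {M2}.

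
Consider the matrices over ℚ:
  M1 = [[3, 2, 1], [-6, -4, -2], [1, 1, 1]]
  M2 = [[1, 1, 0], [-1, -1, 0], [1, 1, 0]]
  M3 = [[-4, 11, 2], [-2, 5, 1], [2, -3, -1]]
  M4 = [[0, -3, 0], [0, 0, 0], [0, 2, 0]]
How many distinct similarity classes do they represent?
Characteristic polynomials: χ_{M1} = x^3, χ_{M2} = x^3, χ_{M3} = x^3, χ_{M4} = x^3.

{M1, M3}: invariant factors x^3.

{M2, M4}: invariant factors x, x^2.

Matrices are similar if and only if their invariant-factor lists agree; the partition into similarity classes is {M1, M3}, {M2, M4}.

2 classes: {M1, M3}, {M2, M4}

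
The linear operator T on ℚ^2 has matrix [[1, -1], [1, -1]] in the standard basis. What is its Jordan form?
J = [[0, 1], [0, 0]]

The characteristic polynomial is det(xI - A) = x^2, so the eigenvalues are 0 (algebraic multiplicity 2).

For λ = 0: rank(A) = 1, rank(A^2) = 0. The eigenspace has dimension 2 - 1 = 1, so there is 1 Jordan block; the rank sequence gives block sizes [2].

Assembling the blocks gives the Jordan form J above.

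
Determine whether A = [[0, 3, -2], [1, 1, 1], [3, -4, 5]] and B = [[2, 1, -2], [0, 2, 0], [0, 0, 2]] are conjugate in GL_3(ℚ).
No.

Both have characteristic polynomial (x - 2)^3, but the minimal polynomial of A is (x - 2)^3 while the minimal polynomial of B is (x - 2)^2. The minimal polynomial is a similarity invariant, so A and B are not similar.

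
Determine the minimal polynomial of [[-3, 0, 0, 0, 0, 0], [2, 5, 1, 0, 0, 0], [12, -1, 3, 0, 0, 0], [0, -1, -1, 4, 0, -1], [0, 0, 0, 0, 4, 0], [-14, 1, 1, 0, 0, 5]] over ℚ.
The characteristic polynomial factors as (x - 5)(x - 4)^4(x + 3). The minimal polynomial is ∏(x - λ)^{k_λ} where k_λ is the size of the largest Jordan block at λ.

For λ = -3: rank(A + 3I) = 5, and the largest Jordan block has size 1 (the smallest k with rank((A + 3I)^k) = rank((A + 3I)^(k+1))).
For λ = 4: rank(A - 4I) = 3, and the largest Jordan block has size 2 (the smallest k with rank((A - 4I)^k) = rank((A - 4I)^(k+1))).
For λ = 5: rank(A - 5I) = 5, and the largest Jordan block has size 1 (the smallest k with rank((A - 5I)^k) = rank((A - 5I)^(k+1))).

So m_A(x) = (x - 5)(x - 4)^2(x + 3).

m_A(x) = (x - 5)(x - 4)^2(x + 3)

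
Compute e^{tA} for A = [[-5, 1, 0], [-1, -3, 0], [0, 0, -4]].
e^{tA} = [[(1 - t)*e^{-4*t}, t*e^{-4*t}, 0], [-t*e^{-4*t}, (t + 1)*e^{-4*t}, 0], [0, 0, e^{-4*t}]]

A has Jordan form J = [[-4, 1, 0], [0, -4, 0], [0, 0, -4]] with A = PJP^{-1}, so e^{tA} = P e^{tJ} P^{-1}.

For a Jordan block J_k(λ), e^{tJ_k(λ)} = e^{λt} · (I + tN + t^2 N^2/2! + ... + t^{k-1} N^{k-1}/(k-1)!) where N is the nilpotent superdiagonal part.

Assembling the blocks and conjugating back gives the entries of e^{tA} as shown above.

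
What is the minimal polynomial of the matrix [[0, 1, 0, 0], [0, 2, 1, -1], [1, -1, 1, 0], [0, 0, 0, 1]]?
The characteristic polynomial factors as (x - 1)^4. The minimal polynomial is ∏(x - λ)^{k_λ} where k_λ is the size of the largest Jordan block at λ.

For λ = 1: rank(A - I) = 2, and the largest Jordan block has size 3 (the smallest k with rank((A - I)^k) = rank((A - I)^(k+1))).

So m_A(x) = (x - 1)^3.

m_A(x) = (x - 1)^3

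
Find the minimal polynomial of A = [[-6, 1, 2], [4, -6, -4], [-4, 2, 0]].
The characteristic polynomial factors as (x + 4)^3. The minimal polynomial is ∏(x - λ)^{k_λ} where k_λ is the size of the largest Jordan block at λ.

For λ = -4: rank(A + 4I) = 1, and the largest Jordan block has size 2 (the smallest k with rank((A + 4I)^k) = rank((A + 4I)^(k+1))).

So m_A(x) = (x + 4)^2.

m_A(x) = (x + 4)^2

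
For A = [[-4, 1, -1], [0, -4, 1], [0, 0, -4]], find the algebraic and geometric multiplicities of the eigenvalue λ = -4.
The characteristic polynomial is (x + 4)^3, so the factor x + 4 appears with exponent 3: the algebraic multiplicity is 3.

rank(A + 4I) = 2, so the eigenspace has dimension 3 - 2 = 1: the geometric multiplicity is 1.

Since 1 < 3, A is not diagonalizable.

algebraic multiplicity 3, geometric multiplicity 1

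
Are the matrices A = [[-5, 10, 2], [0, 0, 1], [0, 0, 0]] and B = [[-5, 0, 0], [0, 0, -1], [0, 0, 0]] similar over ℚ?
Two matrices over a field are similar if and only if they have the same invariant factors.

Both A and B have characteristic polynomial x^2(x + 5) and minimal polynomial x^2(x + 5). Computing further, both have invariant factors x^2(x + 5). Hence A and B are similar.

Yes.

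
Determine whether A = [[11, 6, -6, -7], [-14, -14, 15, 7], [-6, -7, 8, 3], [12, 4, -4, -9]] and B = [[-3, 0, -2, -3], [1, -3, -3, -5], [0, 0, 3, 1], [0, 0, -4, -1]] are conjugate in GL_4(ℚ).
Two matrices over a field are similar if and only if they have the same invariant factors.

Both A and B have characteristic polynomial (x - 1)^2(x + 3)^2 and minimal polynomial (x - 1)^2(x + 3)^2. Computing further, both have invariant factors (x - 1)^2(x + 3)^2. Hence A and B are similar.

Yes.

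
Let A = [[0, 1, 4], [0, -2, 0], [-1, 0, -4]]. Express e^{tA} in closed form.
e^{tA} = [[(2*t + 1)*e^{-2*t}, t*(t + 1)*e^{-2*t}, 4*t*e^{-2*t}], [0, e^{-2*t}, 0], [-t*e^{-2*t}, -t^2*e^{-2*t}/2, (1 - 2*t)*e^{-2*t}]]

A has Jordan form J = [[-2, 1, 0], [0, -2, 1], [0, 0, -2]] with A = PJP^{-1}, so e^{tA} = P e^{tJ} P^{-1}.

For a Jordan block J_k(λ), e^{tJ_k(λ)} = e^{λt} · (I + tN + t^2 N^2/2! + ... + t^{k-1} N^{k-1}/(k-1)!) where N is the nilpotent superdiagonal part.

Assembling the blocks and conjugating back gives the entries of e^{tA} as shown above.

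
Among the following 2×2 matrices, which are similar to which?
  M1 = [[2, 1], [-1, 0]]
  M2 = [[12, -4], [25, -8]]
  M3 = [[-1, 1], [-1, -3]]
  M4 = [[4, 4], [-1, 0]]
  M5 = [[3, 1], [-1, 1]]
Characteristic polynomials: χ_{M1} = (x - 1)^2, χ_{M2} = (x - 2)^2, χ_{M3} = (x + 2)^2, χ_{M4} = (x - 2)^2, χ_{M5} = (x - 2)^2.

{M1}: invariant factors (x - 1)^2.

{M2, M4, M5}: invariant factors (x - 2)^2.

{M3}: invariant factors (x + 2)^2.

Matrices are similar if and only if their invariant-factor lists agree; the partition into similarity classes is {M1}, {M2, M4, M5}, {M3}.

3 classes: {M1}, {M2, M4, M5}, {M3}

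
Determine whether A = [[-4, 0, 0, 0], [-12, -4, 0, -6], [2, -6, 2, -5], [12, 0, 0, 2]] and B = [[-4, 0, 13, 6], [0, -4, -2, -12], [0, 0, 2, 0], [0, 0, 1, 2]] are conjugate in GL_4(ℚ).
Two matrices over a field are similar if and only if they have the same invariant factors.

Both A and B have characteristic polynomial (x - 2)^2(x + 4)^2 and minimal polynomial (x - 2)^2(x + 4). Computing further, both have invariant factors x + 4, (x - 2)^2(x + 4). Hence A and B are similar.

Yes.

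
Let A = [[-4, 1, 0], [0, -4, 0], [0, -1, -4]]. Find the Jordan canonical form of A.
J = [[-4, 1, 0], [0, -4, 0], [0, 0, -4]]

The characteristic polynomial is det(xI - A) = (x + 4)^3, so the eigenvalues are -4 (algebraic multiplicity 3).

For λ = -4: rank(A + 4I) = 1, rank((A + 4I)^2) = 0. The eigenspace has dimension 3 - 1 = 2, so there are 2 Jordan blocks; the rank sequence gives block sizes [2, 1].

Assembling the blocks gives the Jordan form J above.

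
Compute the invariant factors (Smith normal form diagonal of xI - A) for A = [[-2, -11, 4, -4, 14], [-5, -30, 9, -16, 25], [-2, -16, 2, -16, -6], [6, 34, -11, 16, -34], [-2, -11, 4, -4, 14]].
x^2, x^3

The Jordan structure of A has elementary divisors x^3, x^2. Arranging the block sizes at each eigenvalue in decreasing order and taking row products gives the invariant factors.

Invariant factors (smallest first, each dividing the next): x^2, x^3.

Check: the last factor x^3 is the minimal polynomial, and the product x^5 is the characteristic polynomial.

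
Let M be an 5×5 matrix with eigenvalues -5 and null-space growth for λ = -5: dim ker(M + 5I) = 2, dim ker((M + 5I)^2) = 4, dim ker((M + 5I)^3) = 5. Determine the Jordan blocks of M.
Jordan blocks: (-5, 3), (-5, 2)

λ = -5: successive nullity increments [2, 2, 1] count blocks of size ≥ k; block sizes are [3, 2].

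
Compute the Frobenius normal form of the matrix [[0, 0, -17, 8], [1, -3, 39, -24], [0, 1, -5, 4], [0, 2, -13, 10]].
The invariant factors of A (the non-unit diagonal entries of the Smith normal form of xI - A over ℚ[x]) are (x - 2)(x^3 - 4x + 5), each dividing the next. The characteristic polynomial is their product, (x - 2)(x^3 - 4x + 5).

The rational canonical form is the block-diagonal matrix of companion matrices C(f_i):
R = [[0, 0, 0, 10], [1, 0, 0, -13], [0, 1, 0, 4], [0, 0, 1, 2]].

Note the characteristic polynomial does not split into linear factors over ℚ, so A has no Jordan form over ℚ; the rational canonical form exists over any field.

R = [[0, 0, 0, 10], [1, 0, 0, -13], [0, 1, 0, 4], [0, 0, 1, 2]]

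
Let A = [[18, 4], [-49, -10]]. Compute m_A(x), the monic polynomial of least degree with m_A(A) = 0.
m_A(x) = (x - 4)^2

The characteristic polynomial factors as (x - 4)^2. The minimal polynomial is ∏(x - λ)^{k_λ} where k_λ is the size of the largest Jordan block at λ.

For λ = 4: rank(A - 4I) = 1, and the largest Jordan block has size 2 (the smallest k with rank((A - 4I)^k) = rank((A - 4I)^(k+1))).

So m_A(x) = (x - 4)^2.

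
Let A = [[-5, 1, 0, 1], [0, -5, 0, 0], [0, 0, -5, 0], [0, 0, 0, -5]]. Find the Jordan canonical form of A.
The characteristic polynomial is det(xI - A) = (x + 5)^4, so the eigenvalues are -5 (algebraic multiplicity 4).

For λ = -5: rank(A + 5I) = 1, rank((A + 5I)^2) = 0. The eigenspace has dimension 4 - 1 = 3, so there are 3 Jordan blocks; the rank sequence gives block sizes [2, 1, 1].

Assembling the blocks gives the Jordan form J above.

J = [[-5, 1, 0, 0], [0, -5, 0, 0], [0, 0, -5, 0], [0, 0, 0, -5]]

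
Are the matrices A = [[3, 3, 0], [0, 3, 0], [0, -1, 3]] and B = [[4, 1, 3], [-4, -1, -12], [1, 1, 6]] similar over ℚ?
Yes.

Two matrices over a field are similar if and only if they have the same invariant factors.

Both A and B have characteristic polynomial (x - 3)^3 and minimal polynomial (x - 3)^2. Computing further, both have invariant factors x - 3, (x - 3)^2. Hence A and B are similar.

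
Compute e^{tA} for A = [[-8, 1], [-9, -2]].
e^{tA} = [[(1 - 3*t)*e^{-5*t}, t*e^{-5*t}], [-9*t*e^{-5*t}, (3*t + 1)*e^{-5*t}]]

A has Jordan form J = [[-5, 1], [0, -5]] with A = PJP^{-1}, so e^{tA} = P e^{tJ} P^{-1}.

For a Jordan block J_k(λ), e^{tJ_k(λ)} = e^{λt} · (I + tN + t^2 N^2/2! + ... + t^{k-1} N^{k-1}/(k-1)!) where N is the nilpotent superdiagonal part.

Assembling the blocks and conjugating back gives the entries of e^{tA} as shown above.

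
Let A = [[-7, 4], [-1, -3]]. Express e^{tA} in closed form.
A has Jordan form J = [[-5, 1], [0, -5]] with A = PJP^{-1}, so e^{tA} = P e^{tJ} P^{-1}.

For a Jordan block J_k(λ), e^{tJ_k(λ)} = e^{λt} · (I + tN + t^2 N^2/2! + ... + t^{k-1} N^{k-1}/(k-1)!) where N is the nilpotent superdiagonal part.

Assembling the blocks and conjugating back gives the entries of e^{tA} as shown above.

e^{tA} = [[(1 - 2*t)*e^{-5*t}, 4*t*e^{-5*t}], [-t*e^{-5*t}, (2*t + 1)*e^{-5*t}]]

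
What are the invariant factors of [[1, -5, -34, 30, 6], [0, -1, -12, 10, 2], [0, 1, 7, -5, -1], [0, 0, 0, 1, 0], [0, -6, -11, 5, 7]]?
The Jordan structure of A has elementary divisors (x - 1)^2, (x - 1), (x - 6)^2. Arranging the block sizes at each eigenvalue in decreasing order and taking row products gives the invariant factors.

Invariant factors (smallest first, each dividing the next): x - 1, (x - 6)^2(x - 1)^2.

Check: the last factor (x - 6)^2(x - 1)^2 is the minimal polynomial, and the product (x - 6)^2(x - 1)^3 is the characteristic polynomial.

x - 1, (x - 6)^2(x - 1)^2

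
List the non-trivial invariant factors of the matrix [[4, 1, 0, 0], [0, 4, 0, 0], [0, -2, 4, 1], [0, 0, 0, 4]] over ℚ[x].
(x - 4)^2, (x - 4)^2

The Jordan structure of A has elementary divisors (x - 4)^2, (x - 4)^2. Arranging the block sizes at each eigenvalue in decreasing order and taking row products gives the invariant factors.

Invariant factors (smallest first, each dividing the next): (x - 4)^2, (x - 4)^2.

Check: the last factor (x - 4)^2 is the minimal polynomial, and the product (x - 4)^4 is the characteristic polynomial.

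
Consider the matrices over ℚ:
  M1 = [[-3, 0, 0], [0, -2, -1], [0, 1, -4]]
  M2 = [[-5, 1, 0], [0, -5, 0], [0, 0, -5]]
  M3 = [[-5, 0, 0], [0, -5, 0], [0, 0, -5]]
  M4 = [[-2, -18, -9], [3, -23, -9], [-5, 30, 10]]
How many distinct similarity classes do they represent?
Characteristic polynomials: χ_{M1} = (x + 3)^3, χ_{M2} = (x + 5)^3, χ_{M3} = (x + 5)^3, χ_{M4} = (x + 5)^3.

{M1}: invariant factors x + 3, (x + 3)^2.

{M2, M4}: invariant factors x + 5, (x + 5)^2.

{M3}: invariant factors x + 5, x + 5, x + 5.

Matrices are similar if and only if their invariant-factor lists agree; the partition into similarity classes is {M1}, {M2, M4}, {M3}.

3 classes: {M1}, {M2, M4}, {M3}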